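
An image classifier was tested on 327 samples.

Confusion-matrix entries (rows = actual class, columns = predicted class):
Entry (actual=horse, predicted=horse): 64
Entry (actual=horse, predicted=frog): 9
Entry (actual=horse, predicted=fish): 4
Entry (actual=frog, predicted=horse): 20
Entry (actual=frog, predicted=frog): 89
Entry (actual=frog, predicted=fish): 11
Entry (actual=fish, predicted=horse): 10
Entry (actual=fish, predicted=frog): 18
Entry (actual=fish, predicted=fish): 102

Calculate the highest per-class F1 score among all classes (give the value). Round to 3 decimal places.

0.826

Per-class F1 score (2·TP/(2·TP+FP+FN)):
  horse: TP=64, FP=20+10=30, FN=9+4=13 → 128/171 = 0.7485
  frog: TP=89, FP=9+18=27, FN=20+11=31 → 178/236 = 0.7542
  fish: TP=102, FP=4+11=15, FN=10+18=28 → 204/247 = 0.8259
Highest is class 'fish' with F1 score = 0.826.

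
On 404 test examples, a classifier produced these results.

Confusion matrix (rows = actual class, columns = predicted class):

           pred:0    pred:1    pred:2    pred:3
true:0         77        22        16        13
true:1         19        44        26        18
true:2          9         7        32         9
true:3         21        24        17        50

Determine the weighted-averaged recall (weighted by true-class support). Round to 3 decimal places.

0.502

Per-class recall (TP/(TP+FN)):
  0: TP=77, FN=22+16+13=51 → 77/128 = 0.6016
  1: TP=44, FN=19+26+18=63 → 44/107 = 0.4112
  2: TP=32, FN=9+7+9=25 → 32/57 = 0.5614
  3: TP=50, FN=21+24+17=62 → 50/112 = 0.4464
Weighted-recall = Σ (supportᵢ/N)·recallᵢ with N=404: (128/404)·0.6016 + (107/404)·0.4112 + (57/404)·0.5614 + (112/404)·0.4464 = 0.502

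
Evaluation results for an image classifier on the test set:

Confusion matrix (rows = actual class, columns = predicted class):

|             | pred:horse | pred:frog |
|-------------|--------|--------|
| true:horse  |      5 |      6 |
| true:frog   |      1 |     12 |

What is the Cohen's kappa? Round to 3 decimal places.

Observed agreement pₒ = trace/N = 17/24 = 0.7083
Expected agreement pₑ = Σ (rowᵢ·colᵢ)/N² = (11·6 + 13·18)/24² = 0.5208
κ = (pₒ − pₑ)/(1 − pₑ) = (0.7083 − 0.5208)/(1 − 0.5208) = 0.391

0.391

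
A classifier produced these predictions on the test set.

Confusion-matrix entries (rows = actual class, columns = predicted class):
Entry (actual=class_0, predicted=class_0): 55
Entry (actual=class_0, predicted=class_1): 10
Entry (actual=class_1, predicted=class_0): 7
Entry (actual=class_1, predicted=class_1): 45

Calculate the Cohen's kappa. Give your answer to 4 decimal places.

0.7075

Observed agreement pₒ = trace/N = 100/117 = 0.85470
Expected agreement pₑ = Σ (rowᵢ·colᵢ)/N² = (65·62 + 52·55)/117² = 0.50332
κ = (pₒ − pₑ)/(1 − pₑ) = (0.85470 − 0.50332)/(1 − 0.50332) = 0.7075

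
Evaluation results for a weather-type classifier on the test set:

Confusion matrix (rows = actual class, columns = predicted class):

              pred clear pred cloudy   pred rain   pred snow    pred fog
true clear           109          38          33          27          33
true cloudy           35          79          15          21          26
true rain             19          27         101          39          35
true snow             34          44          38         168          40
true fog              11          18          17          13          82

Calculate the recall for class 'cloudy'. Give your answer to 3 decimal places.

0.449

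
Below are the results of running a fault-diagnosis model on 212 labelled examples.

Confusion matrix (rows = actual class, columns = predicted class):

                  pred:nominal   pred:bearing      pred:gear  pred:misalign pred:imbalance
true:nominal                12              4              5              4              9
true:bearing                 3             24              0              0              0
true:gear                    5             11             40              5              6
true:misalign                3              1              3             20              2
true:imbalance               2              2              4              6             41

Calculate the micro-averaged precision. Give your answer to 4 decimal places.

Micro-averaging pools counts across classes: ΣTP=137, ΣFP=75, ΣFN=75.
Micro-precision = TP/(TP+FP) on pooled counts = 0.6462 (equals overall accuracy in single-label multiclass).

0.6462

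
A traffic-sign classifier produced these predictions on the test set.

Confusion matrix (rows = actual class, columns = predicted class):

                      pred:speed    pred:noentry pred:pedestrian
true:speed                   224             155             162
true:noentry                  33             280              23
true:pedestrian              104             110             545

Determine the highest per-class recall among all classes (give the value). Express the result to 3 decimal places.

0.833

Per-class recall (TP/(TP+FN)):
  speed: TP=224, FN=155+162=317 → 224/541 = 0.4140
  noentry: TP=280, FN=33+23=56 → 280/336 = 0.8333
  pedestrian: TP=545, FN=104+110=214 → 545/759 = 0.7181
Highest is class 'noentry' with recall = 0.833.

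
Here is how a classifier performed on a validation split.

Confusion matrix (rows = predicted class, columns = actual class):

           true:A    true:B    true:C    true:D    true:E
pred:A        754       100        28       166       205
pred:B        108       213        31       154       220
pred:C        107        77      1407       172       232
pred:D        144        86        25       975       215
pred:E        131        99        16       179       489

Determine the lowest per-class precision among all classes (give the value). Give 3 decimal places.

0.293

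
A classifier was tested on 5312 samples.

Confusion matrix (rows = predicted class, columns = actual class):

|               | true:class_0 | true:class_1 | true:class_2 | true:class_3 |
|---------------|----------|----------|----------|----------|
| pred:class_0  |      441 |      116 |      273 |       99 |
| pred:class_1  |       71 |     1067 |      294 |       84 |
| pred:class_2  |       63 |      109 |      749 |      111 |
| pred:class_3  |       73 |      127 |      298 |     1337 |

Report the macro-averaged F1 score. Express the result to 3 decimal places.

0.656

Per-class F1 score (2·TP/(2·TP+FP+FN)):
  class_0: TP=441, FP=116+273+99=488, FN=71+63+73=207 → 882/1577 = 0.5593
  class_1: TP=1067, FP=71+294+84=449, FN=116+109+127=352 → 2134/2935 = 0.7271
  class_2: TP=749, FP=63+109+111=283, FN=273+294+298=865 → 1498/2646 = 0.5661
  class_3: TP=1337, FP=73+127+298=498, FN=99+84+111=294 → 2674/3466 = 0.7715
Macro-F1 score = mean = (0.5593 + 0.7271 + 0.5661 + 0.7715) / 4 = 0.656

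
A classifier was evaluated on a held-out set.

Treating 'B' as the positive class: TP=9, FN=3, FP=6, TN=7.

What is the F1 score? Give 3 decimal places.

Precision = TP/(TP+FP) = 9/15 = 0.6000
Recall = TP/(TP+FN) = 9/12 = 0.7500
F1 = 2·TP/(2·TP+FP+FN) = 18/27 = 0.667

0.667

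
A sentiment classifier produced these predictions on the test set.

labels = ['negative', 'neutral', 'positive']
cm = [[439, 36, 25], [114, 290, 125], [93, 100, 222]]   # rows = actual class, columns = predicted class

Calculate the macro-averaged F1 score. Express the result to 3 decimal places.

Per-class F1 score (2·TP/(2·TP+FP+FN)):
  negative: TP=439, FP=114+93=207, FN=36+25=61 → 878/1146 = 0.7661
  neutral: TP=290, FP=36+100=136, FN=114+125=239 → 580/955 = 0.6073
  positive: TP=222, FP=25+125=150, FN=93+100=193 → 444/787 = 0.5642
Macro-F1 score = mean = (0.7661 + 0.6073 + 0.5642) / 3 = 0.646

0.646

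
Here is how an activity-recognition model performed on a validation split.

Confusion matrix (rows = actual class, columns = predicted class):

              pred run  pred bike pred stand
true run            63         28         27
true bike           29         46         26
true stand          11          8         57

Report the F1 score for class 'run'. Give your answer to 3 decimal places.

Take TP from the diagonal, FP from the rest of the 'run' prediction marginal, FN from the rest of the 'run' actual marginal.
F1 score = 2·TP/(2·TP+FP+FN).
run: TP=63, FP=29+11=40, FN=28+27=55 → 126/221 = 0.5701

0.570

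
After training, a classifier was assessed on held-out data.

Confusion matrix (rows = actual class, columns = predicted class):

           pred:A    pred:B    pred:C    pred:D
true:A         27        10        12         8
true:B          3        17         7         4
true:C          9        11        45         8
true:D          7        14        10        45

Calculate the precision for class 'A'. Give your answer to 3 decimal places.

Treat 'A' as positive and all other classes as negative.
precision = TP/(TP+FP).
A: TP=27, FP=3+9+7=19 → 27/46 = 0.5870

0.587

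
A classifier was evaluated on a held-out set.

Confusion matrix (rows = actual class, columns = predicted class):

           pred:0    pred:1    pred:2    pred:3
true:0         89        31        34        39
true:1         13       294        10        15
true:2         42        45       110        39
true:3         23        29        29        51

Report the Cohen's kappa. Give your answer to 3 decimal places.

0.454

Observed agreement pₒ = trace/N = 544/893 = 0.6092
Expected agreement pₑ = Σ (rowᵢ·colᵢ)/N² = (193·167 + 332·399 + 236·183 + 132·144)/893² = 0.2845
κ = (pₒ − pₑ)/(1 − pₑ) = (0.6092 − 0.2845)/(1 − 0.2845) = 0.454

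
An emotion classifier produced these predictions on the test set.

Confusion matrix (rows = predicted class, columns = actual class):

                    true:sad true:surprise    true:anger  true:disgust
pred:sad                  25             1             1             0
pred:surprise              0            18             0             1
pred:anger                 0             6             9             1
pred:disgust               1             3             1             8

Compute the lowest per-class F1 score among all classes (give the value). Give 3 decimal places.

0.667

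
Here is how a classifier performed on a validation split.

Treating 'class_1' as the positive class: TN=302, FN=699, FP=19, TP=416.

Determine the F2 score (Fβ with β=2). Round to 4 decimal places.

Fβ = (1+β²)·TP / ((1+β²)·TP + β²·FN + FP), with β²=4
= 5·416 / (5·416 + 4·699 + 19) = 0.4249

0.4249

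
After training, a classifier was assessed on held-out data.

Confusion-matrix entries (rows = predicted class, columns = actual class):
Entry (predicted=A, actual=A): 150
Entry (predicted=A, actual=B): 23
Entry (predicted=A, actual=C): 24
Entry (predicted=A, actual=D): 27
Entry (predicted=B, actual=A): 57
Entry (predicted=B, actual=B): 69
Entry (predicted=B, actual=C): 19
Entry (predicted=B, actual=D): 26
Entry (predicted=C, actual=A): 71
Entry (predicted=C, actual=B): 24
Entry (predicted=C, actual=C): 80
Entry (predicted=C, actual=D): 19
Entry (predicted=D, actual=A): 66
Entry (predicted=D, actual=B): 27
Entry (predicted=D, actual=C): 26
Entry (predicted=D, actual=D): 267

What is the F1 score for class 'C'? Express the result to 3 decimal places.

0.466

Take TP from the diagonal, FP from the rest of the 'C' prediction marginal, FN from the rest of the 'C' actual marginal.
F1 score = 2·TP/(2·TP+FP+FN).
C: TP=80, FP=71+24+19=114, FN=24+19+26=69 → 160/343 = 0.4665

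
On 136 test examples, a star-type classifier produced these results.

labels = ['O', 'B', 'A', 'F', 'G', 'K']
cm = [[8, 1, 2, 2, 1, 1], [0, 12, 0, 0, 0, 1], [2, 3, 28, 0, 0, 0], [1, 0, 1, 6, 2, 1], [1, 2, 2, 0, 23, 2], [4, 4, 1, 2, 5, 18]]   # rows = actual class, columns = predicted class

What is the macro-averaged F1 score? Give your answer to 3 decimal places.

Per-class F1 score (2·TP/(2·TP+FP+FN)):
  O: TP=8, FP=0+2+1+1+4=8, FN=1+2+2+1+1=7 → 16/31 = 0.5161
  B: TP=12, FP=1+3+0+2+4=10, FN=0+0+0+0+1=1 → 24/35 = 0.6857
  A: TP=28, FP=2+0+1+2+1=6, FN=2+3+0+0+0=5 → 56/67 = 0.8358
  F: TP=6, FP=2+0+0+0+2=4, FN=1+0+1+2+1=5 → 12/21 = 0.5714
  G: TP=23, FP=1+0+0+2+5=8, FN=1+2+2+0+2=7 → 46/61 = 0.7541
  K: TP=18, FP=1+1+0+1+2=5, FN=4+4+1+2+5=16 → 36/57 = 0.6316
Macro-F1 score = mean = (0.5161 + 0.6857 + 0.8358 + 0.5714 + 0.7541 + 0.6316) / 6 = 0.666

0.666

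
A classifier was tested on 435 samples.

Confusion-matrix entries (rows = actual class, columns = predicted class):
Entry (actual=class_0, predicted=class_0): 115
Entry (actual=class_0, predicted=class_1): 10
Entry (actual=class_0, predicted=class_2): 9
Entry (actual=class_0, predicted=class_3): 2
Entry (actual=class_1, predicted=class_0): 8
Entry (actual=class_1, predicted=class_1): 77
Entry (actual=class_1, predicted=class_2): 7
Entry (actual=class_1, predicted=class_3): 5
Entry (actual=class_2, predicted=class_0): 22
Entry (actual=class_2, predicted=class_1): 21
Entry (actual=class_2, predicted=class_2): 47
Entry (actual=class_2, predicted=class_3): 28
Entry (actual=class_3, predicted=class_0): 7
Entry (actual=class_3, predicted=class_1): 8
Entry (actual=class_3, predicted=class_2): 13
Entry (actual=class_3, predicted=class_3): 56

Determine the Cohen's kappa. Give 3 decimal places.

0.567

Observed agreement pₒ = trace/N = 295/435 = 0.6782
Expected agreement pₑ = Σ (rowᵢ·colᵢ)/N² = (136·152 + 97·116 + 118·76 + 84·91)/435² = 0.2565
κ = (pₒ − pₑ)/(1 − pₑ) = (0.6782 − 0.2565)/(1 − 0.2565) = 0.567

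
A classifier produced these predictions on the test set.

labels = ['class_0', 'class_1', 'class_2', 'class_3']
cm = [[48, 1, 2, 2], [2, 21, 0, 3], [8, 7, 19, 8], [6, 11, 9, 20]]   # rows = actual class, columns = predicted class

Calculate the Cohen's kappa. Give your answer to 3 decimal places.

0.524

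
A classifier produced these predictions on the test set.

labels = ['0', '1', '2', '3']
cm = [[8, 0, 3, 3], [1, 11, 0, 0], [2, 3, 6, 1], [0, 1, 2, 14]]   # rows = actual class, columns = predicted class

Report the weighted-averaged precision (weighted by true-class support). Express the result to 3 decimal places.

Per-class precision (TP/(TP+FP)):
  0: TP=8, FP=1+2+0=3 → 8/11 = 0.7273
  1: TP=11, FP=0+3+1=4 → 11/15 = 0.7333
  2: TP=6, FP=3+0+2=5 → 6/11 = 0.5455
  3: TP=14, FP=3+0+1=4 → 14/18 = 0.7778
Weighted-precision = Σ (supportᵢ/N)·precisionᵢ with N=55: (14/55)·0.7273 + (12/55)·0.7333 + (12/55)·0.5455 + (17/55)·0.7778 = 0.705

0.705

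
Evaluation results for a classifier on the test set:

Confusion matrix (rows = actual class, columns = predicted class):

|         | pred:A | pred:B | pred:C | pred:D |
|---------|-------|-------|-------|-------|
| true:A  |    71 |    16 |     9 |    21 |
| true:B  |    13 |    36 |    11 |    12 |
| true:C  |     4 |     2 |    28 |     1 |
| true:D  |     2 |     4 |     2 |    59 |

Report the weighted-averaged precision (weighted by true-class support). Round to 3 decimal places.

0.684

Per-class precision (TP/(TP+FP)):
  A: TP=71, FP=13+4+2=19 → 71/90 = 0.7889
  B: TP=36, FP=16+2+4=22 → 36/58 = 0.6207
  C: TP=28, FP=9+11+2=22 → 28/50 = 0.5600
  D: TP=59, FP=21+12+1=34 → 59/93 = 0.6344
Weighted-precision = Σ (supportᵢ/N)·precisionᵢ with N=291: (117/291)·0.7889 + (72/291)·0.6207 + (35/291)·0.5600 + (67/291)·0.6344 = 0.684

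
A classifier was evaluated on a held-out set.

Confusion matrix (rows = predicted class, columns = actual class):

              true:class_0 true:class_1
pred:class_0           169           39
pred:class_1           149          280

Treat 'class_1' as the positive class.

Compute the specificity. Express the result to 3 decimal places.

0.531

Specificity = TN/(TN+FP) = 169/(169+149) = 0.531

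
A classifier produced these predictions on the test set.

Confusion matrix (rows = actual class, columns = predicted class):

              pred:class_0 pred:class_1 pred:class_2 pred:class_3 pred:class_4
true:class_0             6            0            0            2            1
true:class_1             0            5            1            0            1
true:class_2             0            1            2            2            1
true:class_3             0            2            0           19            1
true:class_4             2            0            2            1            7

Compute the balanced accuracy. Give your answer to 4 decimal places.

0.6323

Balanced accuracy = mean of per-class recall.
  class_0: recall = 6/9 = 0.66667
  class_1: recall = 5/7 = 0.71429
  class_2: recall = 2/6 = 0.33333
  class_3: recall = 19/22 = 0.86364
  class_4: recall = 7/12 = 0.58333
Mean = (0.66667 + 0.71429 + 0.33333 + 0.86364 + 0.58333) / 5 = 0.6323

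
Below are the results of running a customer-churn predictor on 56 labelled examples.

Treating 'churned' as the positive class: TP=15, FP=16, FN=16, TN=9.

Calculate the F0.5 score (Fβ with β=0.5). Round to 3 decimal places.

0.484

Fβ = (1+β²)·TP / ((1+β²)·TP + β²·FN + FP), with β²=1/4
= 1.25·15 / (1.25·15 + 0.25·16 + 16) = 0.484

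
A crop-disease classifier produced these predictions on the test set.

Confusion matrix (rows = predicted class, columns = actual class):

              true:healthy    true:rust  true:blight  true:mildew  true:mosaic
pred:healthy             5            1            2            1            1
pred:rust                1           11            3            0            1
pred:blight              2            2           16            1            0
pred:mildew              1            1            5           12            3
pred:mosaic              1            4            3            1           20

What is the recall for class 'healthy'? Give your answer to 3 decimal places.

0.500

Treat 'healthy' as positive and all other classes as negative.
recall = TP/(TP+FN).
healthy: TP=5, FN=1+2+1+1=5 → 5/10 = 0.5000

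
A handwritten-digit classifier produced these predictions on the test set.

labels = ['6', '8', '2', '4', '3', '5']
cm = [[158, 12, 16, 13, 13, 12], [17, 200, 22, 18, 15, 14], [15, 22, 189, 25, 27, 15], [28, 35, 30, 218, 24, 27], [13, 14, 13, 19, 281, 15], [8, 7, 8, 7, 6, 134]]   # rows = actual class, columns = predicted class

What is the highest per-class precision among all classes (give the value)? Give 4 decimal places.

Per-class precision (TP/(TP+FP)):
  6: TP=158, FP=17+15+28+13+8=81 → 158/239 = 0.66109
  8: TP=200, FP=12+22+35+14+7=90 → 200/290 = 0.68966
  2: TP=189, FP=16+22+30+13+8=89 → 189/278 = 0.67986
  4: TP=218, FP=13+18+25+19+7=82 → 218/300 = 0.72667
  3: TP=281, FP=13+15+27+24+6=85 → 281/366 = 0.76776
  5: TP=134, FP=12+14+15+27+15=83 → 134/217 = 0.61751
Highest is class '3' with precision = 0.7678.

0.7678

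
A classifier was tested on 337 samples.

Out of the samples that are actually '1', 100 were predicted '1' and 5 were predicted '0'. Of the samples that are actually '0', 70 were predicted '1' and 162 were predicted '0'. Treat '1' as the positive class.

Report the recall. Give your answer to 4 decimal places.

Recall = TP/(TP+FN) = 100/(100+5) = 100/105 = 0.9524

0.9524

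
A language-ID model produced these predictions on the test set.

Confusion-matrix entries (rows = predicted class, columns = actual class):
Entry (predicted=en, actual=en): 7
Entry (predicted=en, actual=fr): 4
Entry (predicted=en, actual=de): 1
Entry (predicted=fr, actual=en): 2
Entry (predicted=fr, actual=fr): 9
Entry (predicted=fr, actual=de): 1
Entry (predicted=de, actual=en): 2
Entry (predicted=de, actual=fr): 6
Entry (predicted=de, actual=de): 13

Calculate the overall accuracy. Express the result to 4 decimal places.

0.6444

Accuracy = trace / total = (7+9+13=29) / 45 = 29/45 = 0.6444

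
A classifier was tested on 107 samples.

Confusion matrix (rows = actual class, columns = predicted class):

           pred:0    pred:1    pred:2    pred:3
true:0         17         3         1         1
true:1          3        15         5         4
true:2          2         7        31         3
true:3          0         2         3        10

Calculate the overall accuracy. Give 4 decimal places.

Accuracy = trace / total = (17+15+31+10=73) / 107 = 73/107 = 0.6822

0.6822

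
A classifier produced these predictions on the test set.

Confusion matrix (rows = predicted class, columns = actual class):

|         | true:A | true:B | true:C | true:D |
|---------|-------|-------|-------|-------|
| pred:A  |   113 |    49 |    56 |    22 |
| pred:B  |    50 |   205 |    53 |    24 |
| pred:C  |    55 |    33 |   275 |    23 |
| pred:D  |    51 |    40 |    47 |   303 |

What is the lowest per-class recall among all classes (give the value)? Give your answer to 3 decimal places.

0.420

Per-class recall (TP/(TP+FN)):
  A: TP=113, FN=50+55+51=156 → 113/269 = 0.4201
  B: TP=205, FN=49+33+40=122 → 205/327 = 0.6269
  C: TP=275, FN=56+53+47=156 → 275/431 = 0.6381
  D: TP=303, FN=22+24+23=69 → 303/372 = 0.8145
Lowest is class 'A' with recall = 0.420.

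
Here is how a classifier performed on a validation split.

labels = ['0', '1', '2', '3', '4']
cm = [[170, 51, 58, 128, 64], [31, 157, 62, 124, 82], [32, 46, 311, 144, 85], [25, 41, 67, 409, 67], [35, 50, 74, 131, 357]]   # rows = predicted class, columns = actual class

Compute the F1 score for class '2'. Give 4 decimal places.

Take TP from the diagonal, FP from the rest of the '2' prediction marginal, FN from the rest of the '2' actual marginal.
F1 score = 2·TP/(2·TP+FP+FN).
2: TP=311, FP=32+46+144+85=307, FN=58+62+67+74=261 → 622/1190 = 0.52269

0.5227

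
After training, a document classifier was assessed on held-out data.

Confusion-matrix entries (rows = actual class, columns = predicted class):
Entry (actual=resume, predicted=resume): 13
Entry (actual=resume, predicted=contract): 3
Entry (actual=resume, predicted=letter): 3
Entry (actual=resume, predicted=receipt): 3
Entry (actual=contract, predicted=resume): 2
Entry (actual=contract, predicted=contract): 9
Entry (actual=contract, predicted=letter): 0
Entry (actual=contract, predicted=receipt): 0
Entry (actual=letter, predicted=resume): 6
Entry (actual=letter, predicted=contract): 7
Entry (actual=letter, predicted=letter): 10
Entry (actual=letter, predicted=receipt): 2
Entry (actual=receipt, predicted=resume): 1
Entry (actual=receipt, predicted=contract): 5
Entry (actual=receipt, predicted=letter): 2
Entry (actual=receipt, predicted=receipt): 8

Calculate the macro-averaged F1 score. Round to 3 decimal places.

Per-class F1 score (2·TP/(2·TP+FP+FN)):
  resume: TP=13, FP=2+6+1=9, FN=3+3+3=9 → 26/44 = 0.5909
  contract: TP=9, FP=3+7+5=15, FN=2+0+0=2 → 18/35 = 0.5143
  letter: TP=10, FP=3+0+2=5, FN=6+7+2=15 → 20/40 = 0.5000
  receipt: TP=8, FP=3+0+2=5, FN=1+5+2=8 → 16/29 = 0.5517
Macro-F1 score = mean = (0.5909 + 0.5143 + 0.5000 + 0.5517) / 4 = 0.539

0.539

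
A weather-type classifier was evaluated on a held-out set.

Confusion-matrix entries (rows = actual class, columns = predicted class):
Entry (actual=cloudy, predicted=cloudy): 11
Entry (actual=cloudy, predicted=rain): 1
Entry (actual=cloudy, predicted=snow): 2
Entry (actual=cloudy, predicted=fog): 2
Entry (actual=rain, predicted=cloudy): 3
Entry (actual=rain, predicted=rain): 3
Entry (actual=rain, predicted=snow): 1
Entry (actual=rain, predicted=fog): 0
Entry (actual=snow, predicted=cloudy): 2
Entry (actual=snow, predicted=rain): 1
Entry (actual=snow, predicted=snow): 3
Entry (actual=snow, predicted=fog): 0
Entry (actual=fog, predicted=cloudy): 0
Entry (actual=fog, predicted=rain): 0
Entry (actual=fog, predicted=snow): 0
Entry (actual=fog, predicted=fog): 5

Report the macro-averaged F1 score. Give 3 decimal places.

Per-class F1 score (2·TP/(2·TP+FP+FN)):
  cloudy: TP=11, FP=3+2+0=5, FN=1+2+2=5 → 22/32 = 0.6875
  rain: TP=3, FP=1+1+0=2, FN=3+1+0=4 → 6/12 = 0.5000
  snow: TP=3, FP=2+1+0=3, FN=2+1+0=3 → 6/12 = 0.5000
  fog: TP=5, FP=2+0+0=2, FN=0+0+0=0 → 10/12 = 0.8333
Macro-F1 score = mean = (0.6875 + 0.5000 + 0.5000 + 0.8333) / 4 = 0.630

0.630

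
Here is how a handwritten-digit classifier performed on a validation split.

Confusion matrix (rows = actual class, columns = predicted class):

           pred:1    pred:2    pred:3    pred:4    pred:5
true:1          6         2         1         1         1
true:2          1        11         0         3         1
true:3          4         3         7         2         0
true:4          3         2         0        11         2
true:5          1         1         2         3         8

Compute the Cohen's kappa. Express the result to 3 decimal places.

Observed agreement pₒ = trace/N = 43/76 = 0.5658
Expected agreement pₑ = Σ (rowᵢ·colᵢ)/N² = (11·15 + 16·19 + 16·10 + 18·20 + 15·12)/76² = 0.2024
κ = (pₒ − pₑ)/(1 − pₑ) = (0.5658 − 0.2024)/(1 − 0.2024) = 0.456

0.456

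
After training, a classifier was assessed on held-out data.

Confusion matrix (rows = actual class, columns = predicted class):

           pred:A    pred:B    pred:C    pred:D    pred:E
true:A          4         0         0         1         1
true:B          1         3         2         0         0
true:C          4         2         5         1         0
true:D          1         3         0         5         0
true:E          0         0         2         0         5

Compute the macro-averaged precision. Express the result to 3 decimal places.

Per-class precision (TP/(TP+FP)):
  A: TP=4, FP=1+4+1+0=6 → 4/10 = 0.4000
  B: TP=3, FP=0+2+3+0=5 → 3/8 = 0.3750
  C: TP=5, FP=0+2+0+2=4 → 5/9 = 0.5556
  D: TP=5, FP=1+0+1+0=2 → 5/7 = 0.7143
  E: TP=5, FP=1+0+0+0=1 → 5/6 = 0.8333
Macro-precision = mean = (0.4000 + 0.3750 + 0.5556 + 0.7143 + 0.8333) / 5 = 0.576

0.576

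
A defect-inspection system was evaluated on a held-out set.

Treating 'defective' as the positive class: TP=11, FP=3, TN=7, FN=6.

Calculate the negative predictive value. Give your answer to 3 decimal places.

NPV = TN/(TN+FN) = 7/(7+6) = 0.538

0.538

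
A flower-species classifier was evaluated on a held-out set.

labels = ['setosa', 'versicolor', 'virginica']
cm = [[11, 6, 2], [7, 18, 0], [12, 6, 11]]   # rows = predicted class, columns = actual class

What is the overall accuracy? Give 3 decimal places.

Accuracy = trace / total = (11+18+11=40) / 73 = 40/73 = 0.548

0.548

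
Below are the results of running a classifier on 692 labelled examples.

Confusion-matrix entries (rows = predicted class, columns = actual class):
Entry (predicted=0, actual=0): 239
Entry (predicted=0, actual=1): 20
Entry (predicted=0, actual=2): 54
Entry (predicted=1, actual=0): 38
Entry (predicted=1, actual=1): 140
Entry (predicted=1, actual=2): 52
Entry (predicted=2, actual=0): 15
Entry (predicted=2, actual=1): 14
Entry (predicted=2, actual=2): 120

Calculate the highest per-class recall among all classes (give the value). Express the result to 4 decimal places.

Per-class recall (TP/(TP+FN)):
  0: TP=239, FN=38+15=53 → 239/292 = 0.81849
  1: TP=140, FN=20+14=34 → 140/174 = 0.80460
  2: TP=120, FN=54+52=106 → 120/226 = 0.53097
Highest is class '0' with recall = 0.8185.

0.8185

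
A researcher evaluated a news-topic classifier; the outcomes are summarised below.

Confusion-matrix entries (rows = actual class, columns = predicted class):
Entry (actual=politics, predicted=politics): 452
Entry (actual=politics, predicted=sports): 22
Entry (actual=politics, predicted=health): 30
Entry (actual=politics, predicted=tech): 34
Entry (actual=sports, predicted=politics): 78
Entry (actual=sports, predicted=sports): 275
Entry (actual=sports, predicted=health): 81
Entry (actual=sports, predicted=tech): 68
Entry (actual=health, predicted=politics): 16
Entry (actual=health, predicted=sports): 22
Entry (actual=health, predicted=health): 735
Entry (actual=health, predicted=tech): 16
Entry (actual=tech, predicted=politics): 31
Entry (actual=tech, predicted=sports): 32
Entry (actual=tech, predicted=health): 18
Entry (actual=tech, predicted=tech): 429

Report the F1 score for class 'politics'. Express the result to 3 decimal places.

0.811

Treat 'politics' as positive and all other classes as negative.
F1 score = 2·TP/(2·TP+FP+FN).
politics: TP=452, FP=78+16+31=125, FN=22+30+34=86 → 904/1115 = 0.8108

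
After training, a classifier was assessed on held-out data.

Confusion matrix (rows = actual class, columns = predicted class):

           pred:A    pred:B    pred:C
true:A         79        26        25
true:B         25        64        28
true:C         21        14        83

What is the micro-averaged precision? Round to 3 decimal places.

0.619

Micro-averaging pools counts across classes: ΣTP=226, ΣFP=139, ΣFN=139.
Micro-precision = TP/(TP+FP) on pooled counts = 0.619 (equals overall accuracy in single-label multiclass).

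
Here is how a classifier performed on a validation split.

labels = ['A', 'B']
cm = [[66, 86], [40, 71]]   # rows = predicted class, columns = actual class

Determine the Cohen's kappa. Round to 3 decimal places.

Observed agreement pₒ = trace/N = 137/263 = 0.5209
Expected agreement pₑ = Σ (rowᵢ·colᵢ)/N² = (106·152 + 157·111)/263² = 0.4849
κ = (pₒ − pₑ)/(1 − pₑ) = (0.5209 − 0.4849)/(1 − 0.4849) = 0.070

0.070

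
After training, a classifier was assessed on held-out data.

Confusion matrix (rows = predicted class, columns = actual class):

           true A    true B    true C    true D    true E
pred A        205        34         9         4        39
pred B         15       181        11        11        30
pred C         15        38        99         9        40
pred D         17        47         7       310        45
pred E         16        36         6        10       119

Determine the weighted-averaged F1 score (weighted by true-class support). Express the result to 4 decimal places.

Per-class F1 score (2·TP/(2·TP+FP+FN)):
  A: TP=205, FP=34+9+4+39=86, FN=15+15+17+16=63 → 410/559 = 0.73345
  B: TP=181, FP=15+11+11+30=67, FN=34+38+47+36=155 → 362/584 = 0.61986
  C: TP=99, FP=15+38+9+40=102, FN=9+11+7+6=33 → 198/333 = 0.59459
  D: TP=310, FP=17+47+7+45=116, FN=4+11+9+10=34 → 620/770 = 0.80519
  E: TP=119, FP=16+36+6+10=68, FN=39+30+40+45=154 → 238/460 = 0.51739
Weighted-F1 score = Σ (supportᵢ/N)·F1 scoreᵢ with N=1353: (268/1353)·0.73345 + (336/1353)·0.61986 + (132/1353)·0.59459 + (344/1353)·0.80519 + (273/1353)·0.51739 = 0.6663

0.6663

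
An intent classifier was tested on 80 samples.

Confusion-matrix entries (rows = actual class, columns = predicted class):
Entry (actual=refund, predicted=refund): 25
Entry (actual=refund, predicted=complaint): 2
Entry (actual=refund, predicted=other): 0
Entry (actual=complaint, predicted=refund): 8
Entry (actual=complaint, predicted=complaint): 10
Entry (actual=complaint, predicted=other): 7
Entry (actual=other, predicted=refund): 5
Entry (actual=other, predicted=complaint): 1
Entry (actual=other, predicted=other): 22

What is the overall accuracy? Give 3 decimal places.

Accuracy = trace / total = (25+10+22=57) / 80 = 57/80 = 0.713

0.713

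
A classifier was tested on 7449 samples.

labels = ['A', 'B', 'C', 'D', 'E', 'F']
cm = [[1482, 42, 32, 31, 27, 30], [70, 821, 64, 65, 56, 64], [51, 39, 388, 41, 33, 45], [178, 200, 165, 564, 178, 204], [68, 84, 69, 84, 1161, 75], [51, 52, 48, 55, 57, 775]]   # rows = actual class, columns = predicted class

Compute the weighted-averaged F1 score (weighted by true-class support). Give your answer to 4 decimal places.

Per-class F1 score (2·TP/(2·TP+FP+FN)):
  A: TP=1482, FP=70+51+178+68+51=418, FN=42+32+31+27+30=162 → 2964/3544 = 0.83634
  B: TP=821, FP=42+39+200+84+52=417, FN=70+64+65+56+64=319 → 1642/2378 = 0.69050
  C: TP=388, FP=32+64+165+69+48=378, FN=51+39+41+33+45=209 → 776/1363 = 0.56933
  D: TP=564, FP=31+65+41+84+55=276, FN=178+200+165+178+204=925 → 1128/2329 = 0.48433
  E: TP=1161, FP=27+56+33+178+57=351, FN=68+84+69+84+75=380 → 2322/3053 = 0.76056
  F: TP=775, FP=30+64+45+204+75=418, FN=51+52+48+55+57=263 → 1550/2231 = 0.69476
Weighted-F1 score = Σ (supportᵢ/N)·F1 scoreᵢ with N=7449: (1644/7449)·0.83634 + (1140/7449)·0.69050 + (597/7449)·0.56933 + (1489/7449)·0.48433 + (1541/7449)·0.76056 + (1038/7449)·0.69476 = 0.6869

0.6869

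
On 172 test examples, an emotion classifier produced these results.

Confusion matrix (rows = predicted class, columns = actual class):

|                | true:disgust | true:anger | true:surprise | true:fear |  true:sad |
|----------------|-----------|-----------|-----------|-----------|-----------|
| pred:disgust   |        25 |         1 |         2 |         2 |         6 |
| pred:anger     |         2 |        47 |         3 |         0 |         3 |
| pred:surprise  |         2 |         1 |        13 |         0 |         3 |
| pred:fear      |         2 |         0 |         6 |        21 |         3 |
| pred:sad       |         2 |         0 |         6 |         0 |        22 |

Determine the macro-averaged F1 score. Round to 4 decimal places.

0.7159

Per-class F1 score (2·TP/(2·TP+FP+FN)):
  disgust: TP=25, FP=1+2+2+6=11, FN=2+2+2+2=8 → 50/69 = 0.72464
  anger: TP=47, FP=2+3+0+3=8, FN=1+1+0+0=2 → 94/104 = 0.90385
  surprise: TP=13, FP=2+1+0+3=6, FN=2+3+6+6=17 → 26/49 = 0.53061
  fear: TP=21, FP=2+0+6+3=11, FN=2+0+0+0=2 → 42/55 = 0.76364
  sad: TP=22, FP=2+0+6+0=8, FN=6+3+3+3=15 → 44/67 = 0.65672
Macro-F1 score = mean = (0.72464 + 0.90385 + 0.53061 + 0.76364 + 0.65672) / 5 = 0.7159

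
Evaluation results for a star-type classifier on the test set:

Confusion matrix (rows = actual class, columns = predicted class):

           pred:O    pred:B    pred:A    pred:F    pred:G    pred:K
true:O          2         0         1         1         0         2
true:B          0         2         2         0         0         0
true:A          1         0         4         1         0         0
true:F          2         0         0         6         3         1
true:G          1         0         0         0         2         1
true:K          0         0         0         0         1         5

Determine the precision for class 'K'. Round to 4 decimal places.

0.5556

precision = TP/(TP+FP).
K: TP=5, FP=2+0+0+1+1=4 → 5/9 = 0.55556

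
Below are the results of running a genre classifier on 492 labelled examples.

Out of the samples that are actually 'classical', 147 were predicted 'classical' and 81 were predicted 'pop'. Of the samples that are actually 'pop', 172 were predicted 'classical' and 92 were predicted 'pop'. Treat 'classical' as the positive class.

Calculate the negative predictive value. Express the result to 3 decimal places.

0.532

NPV = TN/(TN+FN) = 92/(92+81) = 0.532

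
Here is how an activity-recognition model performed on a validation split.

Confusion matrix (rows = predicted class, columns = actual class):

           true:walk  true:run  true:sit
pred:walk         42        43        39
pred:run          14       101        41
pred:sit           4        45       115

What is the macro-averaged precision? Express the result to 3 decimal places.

0.562

Per-class precision (TP/(TP+FP)):
  walk: TP=42, FP=43+39=82 → 42/124 = 0.3387
  run: TP=101, FP=14+41=55 → 101/156 = 0.6474
  sit: TP=115, FP=4+45=49 → 115/164 = 0.7012
Macro-precision = mean = (0.3387 + 0.6474 + 0.7012) / 3 = 0.562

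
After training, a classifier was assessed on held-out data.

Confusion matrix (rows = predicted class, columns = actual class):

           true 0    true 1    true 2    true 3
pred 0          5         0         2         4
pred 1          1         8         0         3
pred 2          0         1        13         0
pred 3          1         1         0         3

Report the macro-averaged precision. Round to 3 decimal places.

Per-class precision (TP/(TP+FP)):
  0: TP=5, FP=0+2+4=6 → 5/11 = 0.4545
  1: TP=8, FP=1+0+3=4 → 8/12 = 0.6667
  2: TP=13, FP=0+1+0=1 → 13/14 = 0.9286
  3: TP=3, FP=1+1+0=2 → 3/5 = 0.6000
Macro-precision = mean = (0.4545 + 0.6667 + 0.9286 + 0.6000) / 4 = 0.662

0.662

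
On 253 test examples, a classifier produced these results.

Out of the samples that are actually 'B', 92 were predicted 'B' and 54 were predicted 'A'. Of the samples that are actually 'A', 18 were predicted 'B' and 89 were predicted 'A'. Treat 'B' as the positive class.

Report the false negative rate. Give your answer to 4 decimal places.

FNR = FN/(FN+TP) = 54/(54+92) = 0.3699

0.3699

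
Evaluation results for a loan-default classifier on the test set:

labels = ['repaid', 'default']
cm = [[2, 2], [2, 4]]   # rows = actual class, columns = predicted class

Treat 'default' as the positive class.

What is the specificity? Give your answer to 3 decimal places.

0.500

Specificity = TN/(TN+FP) = 2/(2+2) = 0.500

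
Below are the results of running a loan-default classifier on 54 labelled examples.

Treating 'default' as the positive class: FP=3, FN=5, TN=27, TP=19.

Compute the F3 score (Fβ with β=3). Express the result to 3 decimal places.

Fβ = (1+β²)·TP / ((1+β²)·TP + β²·FN + FP), with β²=9
= 10·19 / (10·19 + 9·5 + 3) = 0.798

0.798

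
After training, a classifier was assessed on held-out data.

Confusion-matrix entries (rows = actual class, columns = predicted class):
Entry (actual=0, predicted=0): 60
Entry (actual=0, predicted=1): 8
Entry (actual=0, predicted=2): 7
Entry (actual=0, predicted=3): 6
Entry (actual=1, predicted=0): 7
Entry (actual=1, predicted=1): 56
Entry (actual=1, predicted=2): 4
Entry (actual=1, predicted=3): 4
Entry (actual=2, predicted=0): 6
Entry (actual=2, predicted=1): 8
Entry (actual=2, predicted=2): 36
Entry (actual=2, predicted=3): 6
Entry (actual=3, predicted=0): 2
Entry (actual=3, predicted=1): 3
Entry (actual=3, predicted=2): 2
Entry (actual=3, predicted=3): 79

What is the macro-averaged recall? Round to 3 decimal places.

0.773

Per-class recall (TP/(TP+FN)):
  0: TP=60, FN=8+7+6=21 → 60/81 = 0.7407
  1: TP=56, FN=7+4+4=15 → 56/71 = 0.7887
  2: TP=36, FN=6+8+6=20 → 36/56 = 0.6429
  3: TP=79, FN=2+3+2=7 → 79/86 = 0.9186
Macro-recall = mean = (0.7407 + 0.7887 + 0.6429 + 0.9186) / 4 = 0.773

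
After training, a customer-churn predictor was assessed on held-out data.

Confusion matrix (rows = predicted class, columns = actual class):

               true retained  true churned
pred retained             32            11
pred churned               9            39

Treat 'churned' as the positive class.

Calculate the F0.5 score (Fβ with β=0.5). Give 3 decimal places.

Fβ = (1+β²)·TP / ((1+β²)·TP + β²·FN + FP), with β²=1/4
= 1.25·39 / (1.25·39 + 0.25·11 + 9) = 0.806

0.806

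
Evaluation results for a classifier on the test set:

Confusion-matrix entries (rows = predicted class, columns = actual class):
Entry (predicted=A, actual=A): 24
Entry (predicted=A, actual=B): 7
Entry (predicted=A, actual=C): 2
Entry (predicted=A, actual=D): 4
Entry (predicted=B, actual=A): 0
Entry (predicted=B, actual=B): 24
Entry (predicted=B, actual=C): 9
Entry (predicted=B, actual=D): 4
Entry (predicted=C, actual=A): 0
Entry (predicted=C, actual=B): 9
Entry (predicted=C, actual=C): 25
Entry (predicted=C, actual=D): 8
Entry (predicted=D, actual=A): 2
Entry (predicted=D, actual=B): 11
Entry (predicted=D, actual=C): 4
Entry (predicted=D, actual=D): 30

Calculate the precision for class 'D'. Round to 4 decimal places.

0.6383

One-vs-rest for 'D': TP = diagonal; FP = other classes predicted 'D'; FN = 'D' predicted as other.
precision = TP/(TP+FP).
D: TP=30, FP=2+11+4=17 → 30/47 = 0.63830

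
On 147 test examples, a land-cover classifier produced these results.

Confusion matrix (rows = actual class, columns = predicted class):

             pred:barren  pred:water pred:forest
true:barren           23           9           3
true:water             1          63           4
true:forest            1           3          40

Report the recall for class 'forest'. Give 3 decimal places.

0.909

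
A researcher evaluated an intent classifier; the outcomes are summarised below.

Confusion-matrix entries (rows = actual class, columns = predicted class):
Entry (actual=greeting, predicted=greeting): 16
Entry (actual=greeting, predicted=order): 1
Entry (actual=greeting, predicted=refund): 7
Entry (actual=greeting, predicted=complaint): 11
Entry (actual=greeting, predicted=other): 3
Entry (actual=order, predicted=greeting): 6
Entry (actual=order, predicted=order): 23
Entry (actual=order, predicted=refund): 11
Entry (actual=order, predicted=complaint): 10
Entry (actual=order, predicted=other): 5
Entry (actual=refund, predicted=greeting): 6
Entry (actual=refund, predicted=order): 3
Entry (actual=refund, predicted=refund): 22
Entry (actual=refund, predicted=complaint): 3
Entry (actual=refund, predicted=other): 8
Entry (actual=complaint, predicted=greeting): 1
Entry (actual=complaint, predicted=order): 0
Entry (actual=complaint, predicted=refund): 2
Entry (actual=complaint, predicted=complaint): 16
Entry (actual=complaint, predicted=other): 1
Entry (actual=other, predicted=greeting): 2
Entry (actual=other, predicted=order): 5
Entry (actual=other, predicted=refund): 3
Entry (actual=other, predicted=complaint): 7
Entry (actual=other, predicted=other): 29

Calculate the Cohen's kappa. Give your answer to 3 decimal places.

0.413

Observed agreement pₒ = trace/N = 106/201 = 0.5274
Expected agreement pₑ = Σ (rowᵢ·colᵢ)/N² = (38·31 + 55·32 + 42·45 + 20·47 + 46·46)/201² = 0.1951
κ = (pₒ − pₑ)/(1 − pₑ) = (0.5274 − 0.1951)/(1 − 0.1951) = 0.413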